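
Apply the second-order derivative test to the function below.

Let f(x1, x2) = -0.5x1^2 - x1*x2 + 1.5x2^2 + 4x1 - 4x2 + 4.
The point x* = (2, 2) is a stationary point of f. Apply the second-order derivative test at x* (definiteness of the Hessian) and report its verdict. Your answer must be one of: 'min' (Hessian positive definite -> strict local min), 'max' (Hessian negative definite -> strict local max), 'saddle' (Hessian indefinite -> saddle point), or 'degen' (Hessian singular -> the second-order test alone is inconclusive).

Compute the Hessian H = grad^2 f:
  H = [[-1, -1], [-1, 3]]
Verify stationarity: grad f(x*) = H x* + g = (0, 0).
Eigenvalues of H: -1.2361, 3.2361.
Eigenvalues have mixed signs, so H is indefinite -> x* is a saddle point.

saddle


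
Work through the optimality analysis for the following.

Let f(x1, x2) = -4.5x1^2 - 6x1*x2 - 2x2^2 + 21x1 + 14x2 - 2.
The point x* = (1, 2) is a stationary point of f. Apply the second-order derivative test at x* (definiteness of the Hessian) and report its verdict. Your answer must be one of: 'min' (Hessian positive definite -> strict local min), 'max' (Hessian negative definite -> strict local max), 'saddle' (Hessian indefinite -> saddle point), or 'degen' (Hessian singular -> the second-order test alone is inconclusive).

Compute the Hessian H = grad^2 f:
  H = [[-9, -6], [-6, -4]]
Verify stationarity: grad f(x*) = H x* + g = (0, 0).
Eigenvalues of H: -13, 0.
H has a zero eigenvalue (singular; negative semidefinite but not definite), so H is neither positive definite, negative definite, nor indefinite. The second-order test alone is inconclusive -> degen.
(Indeed, f is constant along the null direction of H through x*, so x* is not a strict local extremum.)

degen


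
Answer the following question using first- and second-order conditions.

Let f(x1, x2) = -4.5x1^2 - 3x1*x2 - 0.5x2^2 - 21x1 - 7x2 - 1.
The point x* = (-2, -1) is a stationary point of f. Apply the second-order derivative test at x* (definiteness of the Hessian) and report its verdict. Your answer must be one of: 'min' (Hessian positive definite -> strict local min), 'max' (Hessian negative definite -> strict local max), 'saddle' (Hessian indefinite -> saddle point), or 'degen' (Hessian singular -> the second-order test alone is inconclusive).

Compute the Hessian H = grad^2 f:
  H = [[-9, -3], [-3, -1]]
Verify stationarity: grad f(x*) = H x* + g = (0, 0).
Eigenvalues of H: -10, 0.
H has a zero eigenvalue (singular; negative semidefinite but not definite), so H is neither positive definite, negative definite, nor indefinite. The second-order test alone is inconclusive -> degen.
(Indeed, f is constant along the null direction of H through x*, so x* is not a strict local extremum.)

degen


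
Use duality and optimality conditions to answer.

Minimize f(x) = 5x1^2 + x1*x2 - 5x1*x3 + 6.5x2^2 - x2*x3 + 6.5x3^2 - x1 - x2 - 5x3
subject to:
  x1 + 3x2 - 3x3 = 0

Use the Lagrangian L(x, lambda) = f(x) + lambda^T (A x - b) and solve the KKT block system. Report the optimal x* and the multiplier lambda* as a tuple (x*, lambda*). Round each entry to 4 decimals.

Form the Lagrangian:
  L(x, lambda) = (1/2) x^T Q x + c^T x + lambda^T (A x - b)
Stationarity (grad_x L = 0): Q x + c + A^T lambda = 0.
Primal feasibility: A x = b.

This gives the KKT block system:
  [ Q   A^T ] [ x     ]   [-c ]
  [ A    0  ] [ lambda ] = [ b ]

Solving the linear system:
  x*      = (0.3288, 0.25, 0.3596)
  lambda* = (-0.7397)
  f(x*)   = -1.1884

x* = (0.3288, 0.25, 0.3596), lambda* = (-0.7397)


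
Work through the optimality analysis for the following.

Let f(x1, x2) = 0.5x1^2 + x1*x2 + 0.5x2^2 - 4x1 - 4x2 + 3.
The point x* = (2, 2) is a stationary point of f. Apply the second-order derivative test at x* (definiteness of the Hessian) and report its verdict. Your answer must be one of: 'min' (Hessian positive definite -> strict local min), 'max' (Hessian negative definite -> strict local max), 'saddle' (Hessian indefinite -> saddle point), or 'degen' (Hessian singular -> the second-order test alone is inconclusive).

Compute the Hessian H = grad^2 f:
  H = [[1, 1], [1, 1]]
Verify stationarity: grad f(x*) = H x* + g = (0, 0).
Eigenvalues of H: 0, 2.
H has a zero eigenvalue (singular; positive semidefinite but not definite), so H is neither positive definite, negative definite, nor indefinite. The second-order test alone is inconclusive -> degen.
(Indeed, f is constant along the null direction of H through x*, so x* is not a strict local extremum.)

degen


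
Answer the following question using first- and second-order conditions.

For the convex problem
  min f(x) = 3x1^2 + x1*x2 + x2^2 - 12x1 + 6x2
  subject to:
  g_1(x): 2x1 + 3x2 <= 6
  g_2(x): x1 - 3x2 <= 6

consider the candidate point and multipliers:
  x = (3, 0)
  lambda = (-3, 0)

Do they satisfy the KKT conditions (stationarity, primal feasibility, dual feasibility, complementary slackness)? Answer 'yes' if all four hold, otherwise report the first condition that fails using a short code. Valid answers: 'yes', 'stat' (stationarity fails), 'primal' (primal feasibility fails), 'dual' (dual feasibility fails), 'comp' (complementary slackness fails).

Gradient of f: grad f(x) = Q x + c = (6, 9)
Constraint values g_i(x) = a_i^T x - b_i:
  g_1((3, 0)) = 0
  g_2((3, 0)) = -3
Stationarity residual: grad f(x) + sum_i lambda_i a_i = (0, 0)
  -> stationarity OK
Primal feasibility (all g_i <= 0): OK
Dual feasibility (all lambda_i >= 0): FAILS
Complementary slackness (lambda_i * g_i(x) = 0 for all i): OK

Verdict: the first failing condition is dual_feasibility -> dual.

dual


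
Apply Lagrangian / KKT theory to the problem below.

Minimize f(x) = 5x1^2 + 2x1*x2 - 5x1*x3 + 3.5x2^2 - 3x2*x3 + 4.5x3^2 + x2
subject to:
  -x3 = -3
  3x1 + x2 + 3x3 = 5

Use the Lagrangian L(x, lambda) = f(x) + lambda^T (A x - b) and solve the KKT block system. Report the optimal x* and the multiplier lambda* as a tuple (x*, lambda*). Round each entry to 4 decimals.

Form the Lagrangian:
  L(x, lambda) = (1/2) x^T Q x + c^T x + lambda^T (A x - b)
Stationarity (grad_x L = 0): Q x + c + A^T lambda = 0.
Primal feasibility: A x = b.

This gives the KKT block system:
  [ Q   A^T ] [ x     ]   [-c ]
  [ A    0  ] [ lambda ] = [ b ]

Solving the linear system:
  x*      = (-1.3934, 0.1803, 3)
  lambda* = (62, 9.5246)
  f(x*)   = 69.2787

x* = (-1.3934, 0.1803, 3), lambda* = (62, 9.5246)


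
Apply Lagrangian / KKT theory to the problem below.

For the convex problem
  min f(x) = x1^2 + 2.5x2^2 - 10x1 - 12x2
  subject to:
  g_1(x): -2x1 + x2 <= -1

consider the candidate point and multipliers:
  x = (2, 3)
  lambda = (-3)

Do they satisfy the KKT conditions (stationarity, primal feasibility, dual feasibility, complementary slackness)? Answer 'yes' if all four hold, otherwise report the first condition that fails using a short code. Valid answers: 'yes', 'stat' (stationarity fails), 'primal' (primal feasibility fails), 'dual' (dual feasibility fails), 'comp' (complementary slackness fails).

Gradient of f: grad f(x) = Q x + c = (-6, 3)
Constraint values g_i(x) = a_i^T x - b_i:
  g_1((2, 3)) = 0
Stationarity residual: grad f(x) + sum_i lambda_i a_i = (0, 0)
  -> stationarity OK
Primal feasibility (all g_i <= 0): OK
Dual feasibility (all lambda_i >= 0): FAILS
Complementary slackness (lambda_i * g_i(x) = 0 for all i): OK

Verdict: the first failing condition is dual_feasibility -> dual.

dual


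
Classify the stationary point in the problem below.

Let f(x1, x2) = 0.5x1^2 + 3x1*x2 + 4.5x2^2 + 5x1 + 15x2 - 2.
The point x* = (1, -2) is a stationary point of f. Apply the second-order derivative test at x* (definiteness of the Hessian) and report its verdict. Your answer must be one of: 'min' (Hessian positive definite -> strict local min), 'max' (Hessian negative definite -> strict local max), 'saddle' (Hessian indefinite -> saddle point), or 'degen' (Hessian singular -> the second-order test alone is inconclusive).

Compute the Hessian H = grad^2 f:
  H = [[1, 3], [3, 9]]
Verify stationarity: grad f(x*) = H x* + g = (0, 0).
Eigenvalues of H: 0, 10.
H has a zero eigenvalue (singular; positive semidefinite but not definite), so H is neither positive definite, negative definite, nor indefinite. The second-order test alone is inconclusive -> degen.
(Indeed, f is constant along the null direction of H through x*, so x* is not a strict local extremum.)

degen


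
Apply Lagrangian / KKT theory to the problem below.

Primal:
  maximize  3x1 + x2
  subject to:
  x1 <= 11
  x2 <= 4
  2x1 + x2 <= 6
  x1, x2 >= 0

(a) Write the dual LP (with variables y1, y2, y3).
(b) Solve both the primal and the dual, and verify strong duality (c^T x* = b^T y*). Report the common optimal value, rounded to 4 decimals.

The standard primal-dual pair for 'max c^T x s.t. A x <= b, x >= 0' is:
  Dual:  min b^T y  s.t.  A^T y >= c,  y >= 0.

So the dual LP is:
  minimize  11y1 + 4y2 + 6y3
  subject to:
    y1 + 2y3 >= 3
    y2 + y3 >= 1
    y1, y2, y3 >= 0

Solving the primal: x* = (3, 0).
  primal value c^T x* = 9.
Solving the dual: y* = (0, 0, 1.5).
  dual value b^T y* = 9.
Strong duality: c^T x* = b^T y*. Confirmed.

9


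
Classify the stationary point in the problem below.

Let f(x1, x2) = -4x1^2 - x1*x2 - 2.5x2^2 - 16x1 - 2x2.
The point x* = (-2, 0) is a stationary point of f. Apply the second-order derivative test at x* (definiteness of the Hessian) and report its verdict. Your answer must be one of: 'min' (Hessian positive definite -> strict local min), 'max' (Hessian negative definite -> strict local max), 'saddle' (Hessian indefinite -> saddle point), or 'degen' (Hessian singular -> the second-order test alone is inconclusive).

Compute the Hessian H = grad^2 f:
  H = [[-8, -1], [-1, -5]]
Verify stationarity: grad f(x*) = H x* + g = (0, 0).
Eigenvalues of H: -8.3028, -4.6972.
Both eigenvalues < 0, so H is negative definite -> x* is a strict local max.

max


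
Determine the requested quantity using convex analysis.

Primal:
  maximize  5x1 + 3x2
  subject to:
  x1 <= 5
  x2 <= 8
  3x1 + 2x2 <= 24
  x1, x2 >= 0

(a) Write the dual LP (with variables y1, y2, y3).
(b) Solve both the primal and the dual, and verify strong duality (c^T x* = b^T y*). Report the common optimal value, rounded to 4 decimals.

The standard primal-dual pair for 'max c^T x s.t. A x <= b, x >= 0' is:
  Dual:  min b^T y  s.t.  A^T y >= c,  y >= 0.

So the dual LP is:
  minimize  5y1 + 8y2 + 24y3
  subject to:
    y1 + 3y3 >= 5
    y2 + 2y3 >= 3
    y1, y2, y3 >= 0

Solving the primal: x* = (5, 4.5).
  primal value c^T x* = 38.5.
Solving the dual: y* = (0.5, 0, 1.5).
  dual value b^T y* = 38.5.
Strong duality: c^T x* = b^T y*. Confirmed.

38.5


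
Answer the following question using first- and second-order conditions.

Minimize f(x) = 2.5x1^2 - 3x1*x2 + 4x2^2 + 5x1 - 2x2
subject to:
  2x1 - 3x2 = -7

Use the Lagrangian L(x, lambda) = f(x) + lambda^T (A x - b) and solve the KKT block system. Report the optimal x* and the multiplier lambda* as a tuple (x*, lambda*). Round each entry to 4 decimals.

Form the Lagrangian:
  L(x, lambda) = (1/2) x^T Q x + c^T x + lambda^T (A x - b)
Stationarity (grad_x L = 0): Q x + c + A^T lambda = 0.
Primal feasibility: A x = b.

This gives the KKT block system:
  [ Q   A^T ] [ x     ]   [-c ]
  [ A    0  ] [ lambda ] = [ b ]

Solving the linear system:
  x*      = (-2, 1)
  lambda* = (4)
  f(x*)   = 8

x* = (-2, 1), lambda* = (4)


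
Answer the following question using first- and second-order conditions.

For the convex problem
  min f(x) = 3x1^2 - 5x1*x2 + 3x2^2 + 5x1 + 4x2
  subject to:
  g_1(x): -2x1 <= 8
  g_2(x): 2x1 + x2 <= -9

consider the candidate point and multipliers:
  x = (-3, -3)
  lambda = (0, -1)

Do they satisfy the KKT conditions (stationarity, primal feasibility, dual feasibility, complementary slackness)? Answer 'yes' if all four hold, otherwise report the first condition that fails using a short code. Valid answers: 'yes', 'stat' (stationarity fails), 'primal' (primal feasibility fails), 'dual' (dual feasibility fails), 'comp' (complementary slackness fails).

Gradient of f: grad f(x) = Q x + c = (2, 1)
Constraint values g_i(x) = a_i^T x - b_i:
  g_1((-3, -3)) = -2
  g_2((-3, -3)) = 0
Stationarity residual: grad f(x) + sum_i lambda_i a_i = (0, 0)
  -> stationarity OK
Primal feasibility (all g_i <= 0): OK
Dual feasibility (all lambda_i >= 0): FAILS
Complementary slackness (lambda_i * g_i(x) = 0 for all i): OK

Verdict: the first failing condition is dual_feasibility -> dual.

dual


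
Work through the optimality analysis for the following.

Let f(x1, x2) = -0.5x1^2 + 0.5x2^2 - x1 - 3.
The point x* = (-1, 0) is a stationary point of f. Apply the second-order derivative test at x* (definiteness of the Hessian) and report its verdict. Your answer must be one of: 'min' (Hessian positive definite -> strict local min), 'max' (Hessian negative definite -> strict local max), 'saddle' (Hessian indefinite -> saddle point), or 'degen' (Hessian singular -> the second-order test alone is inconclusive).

Compute the Hessian H = grad^2 f:
  H = [[-1, 0], [0, 1]]
Verify stationarity: grad f(x*) = H x* + g = (0, 0).
Eigenvalues of H: -1, 1.
Eigenvalues have mixed signs, so H is indefinite -> x* is a saddle point.

saddle


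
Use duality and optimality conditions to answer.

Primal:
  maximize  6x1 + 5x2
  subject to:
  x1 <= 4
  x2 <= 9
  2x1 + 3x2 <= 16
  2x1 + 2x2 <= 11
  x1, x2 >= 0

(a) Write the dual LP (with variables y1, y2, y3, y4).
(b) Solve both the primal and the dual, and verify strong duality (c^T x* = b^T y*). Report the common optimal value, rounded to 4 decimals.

The standard primal-dual pair for 'max c^T x s.t. A x <= b, x >= 0' is:
  Dual:  min b^T y  s.t.  A^T y >= c,  y >= 0.

So the dual LP is:
  minimize  4y1 + 9y2 + 16y3 + 11y4
  subject to:
    y1 + 2y3 + 2y4 >= 6
    y2 + 3y3 + 2y4 >= 5
    y1, y2, y3, y4 >= 0

Solving the primal: x* = (4, 1.5).
  primal value c^T x* = 31.5.
Solving the dual: y* = (1, 0, 0, 2.5).
  dual value b^T y* = 31.5.
Strong duality: c^T x* = b^T y*. Confirmed.

31.5


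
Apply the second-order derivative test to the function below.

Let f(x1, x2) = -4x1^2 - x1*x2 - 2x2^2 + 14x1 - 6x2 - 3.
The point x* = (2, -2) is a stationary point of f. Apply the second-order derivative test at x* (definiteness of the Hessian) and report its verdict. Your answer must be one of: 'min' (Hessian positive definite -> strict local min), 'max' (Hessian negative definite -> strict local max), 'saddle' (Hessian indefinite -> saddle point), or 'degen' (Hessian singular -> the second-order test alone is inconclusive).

Compute the Hessian H = grad^2 f:
  H = [[-8, -1], [-1, -4]]
Verify stationarity: grad f(x*) = H x* + g = (0, 0).
Eigenvalues of H: -8.2361, -3.7639.
Both eigenvalues < 0, so H is negative definite -> x* is a strict local max.

max


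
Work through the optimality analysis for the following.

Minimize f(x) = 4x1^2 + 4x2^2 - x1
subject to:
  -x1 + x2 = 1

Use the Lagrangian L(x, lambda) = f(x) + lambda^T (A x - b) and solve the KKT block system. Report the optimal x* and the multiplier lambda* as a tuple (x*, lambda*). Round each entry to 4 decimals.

Form the Lagrangian:
  L(x, lambda) = (1/2) x^T Q x + c^T x + lambda^T (A x - b)
Stationarity (grad_x L = 0): Q x + c + A^T lambda = 0.
Primal feasibility: A x = b.

This gives the KKT block system:
  [ Q   A^T ] [ x     ]   [-c ]
  [ A    0  ] [ lambda ] = [ b ]

Solving the linear system:
  x*      = (-0.4375, 0.5625)
  lambda* = (-4.5)
  f(x*)   = 2.4688

x* = (-0.4375, 0.5625), lambda* = (-4.5)


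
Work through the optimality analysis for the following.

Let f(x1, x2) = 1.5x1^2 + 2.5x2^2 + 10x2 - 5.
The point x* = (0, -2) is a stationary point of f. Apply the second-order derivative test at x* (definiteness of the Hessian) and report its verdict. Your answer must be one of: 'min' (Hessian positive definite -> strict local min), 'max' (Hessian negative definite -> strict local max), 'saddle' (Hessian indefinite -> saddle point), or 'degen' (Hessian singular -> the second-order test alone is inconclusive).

Compute the Hessian H = grad^2 f:
  H = [[3, 0], [0, 5]]
Verify stationarity: grad f(x*) = H x* + g = (0, 0).
Eigenvalues of H: 3, 5.
Both eigenvalues > 0, so H is positive definite -> x* is a strict local min.

min


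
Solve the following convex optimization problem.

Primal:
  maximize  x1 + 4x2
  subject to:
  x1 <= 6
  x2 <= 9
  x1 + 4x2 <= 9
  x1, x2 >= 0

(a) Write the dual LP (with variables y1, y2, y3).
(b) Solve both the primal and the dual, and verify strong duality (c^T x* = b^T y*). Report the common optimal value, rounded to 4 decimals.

The standard primal-dual pair for 'max c^T x s.t. A x <= b, x >= 0' is:
  Dual:  min b^T y  s.t.  A^T y >= c,  y >= 0.

So the dual LP is:
  minimize  6y1 + 9y2 + 9y3
  subject to:
    y1 + y3 >= 1
    y2 + 4y3 >= 4
    y1, y2, y3 >= 0

Solving the primal: x* = (0, 2.25).
  primal value c^T x* = 9.
Solving the dual: y* = (0, 0, 1).
  dual value b^T y* = 9.
Strong duality: c^T x* = b^T y*. Confirmed.

9


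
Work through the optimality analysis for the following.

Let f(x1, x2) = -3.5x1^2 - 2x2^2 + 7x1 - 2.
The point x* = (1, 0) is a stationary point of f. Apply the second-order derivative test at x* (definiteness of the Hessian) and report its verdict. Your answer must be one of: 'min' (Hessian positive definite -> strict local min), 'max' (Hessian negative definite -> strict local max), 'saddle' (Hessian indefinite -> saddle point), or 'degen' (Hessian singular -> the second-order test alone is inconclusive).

Compute the Hessian H = grad^2 f:
  H = [[-7, 0], [0, -4]]
Verify stationarity: grad f(x*) = H x* + g = (0, 0).
Eigenvalues of H: -7, -4.
Both eigenvalues < 0, so H is negative definite -> x* is a strict local max.

max


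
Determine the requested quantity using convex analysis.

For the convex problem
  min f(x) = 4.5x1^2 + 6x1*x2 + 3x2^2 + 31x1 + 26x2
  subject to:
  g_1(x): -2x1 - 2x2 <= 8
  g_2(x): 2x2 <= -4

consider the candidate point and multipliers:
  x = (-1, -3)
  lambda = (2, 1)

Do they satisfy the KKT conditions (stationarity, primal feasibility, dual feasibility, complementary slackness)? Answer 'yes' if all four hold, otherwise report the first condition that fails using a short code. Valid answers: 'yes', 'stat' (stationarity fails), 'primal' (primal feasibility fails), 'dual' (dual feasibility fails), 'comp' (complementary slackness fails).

Gradient of f: grad f(x) = Q x + c = (4, 2)
Constraint values g_i(x) = a_i^T x - b_i:
  g_1((-1, -3)) = 0
  g_2((-1, -3)) = -2
Stationarity residual: grad f(x) + sum_i lambda_i a_i = (0, 0)
  -> stationarity OK
Primal feasibility (all g_i <= 0): OK
Dual feasibility (all lambda_i >= 0): OK
Complementary slackness (lambda_i * g_i(x) = 0 for all i): FAILS

Verdict: the first failing condition is complementary_slackness -> comp.

comp


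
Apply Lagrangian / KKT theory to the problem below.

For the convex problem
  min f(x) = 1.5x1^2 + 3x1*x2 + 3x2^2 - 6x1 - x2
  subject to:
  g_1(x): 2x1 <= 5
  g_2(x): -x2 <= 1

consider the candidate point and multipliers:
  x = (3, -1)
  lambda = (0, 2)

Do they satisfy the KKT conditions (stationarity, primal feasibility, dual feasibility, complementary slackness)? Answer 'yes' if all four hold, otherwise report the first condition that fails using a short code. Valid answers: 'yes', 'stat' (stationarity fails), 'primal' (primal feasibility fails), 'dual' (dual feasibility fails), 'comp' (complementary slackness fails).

Gradient of f: grad f(x) = Q x + c = (0, 2)
Constraint values g_i(x) = a_i^T x - b_i:
  g_1((3, -1)) = 1
  g_2((3, -1)) = 0
Stationarity residual: grad f(x) + sum_i lambda_i a_i = (0, 0)
  -> stationarity OK
Primal feasibility (all g_i <= 0): FAILS
Dual feasibility (all lambda_i >= 0): OK
Complementary slackness (lambda_i * g_i(x) = 0 for all i): OK

Verdict: the first failing condition is primal_feasibility -> primal.

primal


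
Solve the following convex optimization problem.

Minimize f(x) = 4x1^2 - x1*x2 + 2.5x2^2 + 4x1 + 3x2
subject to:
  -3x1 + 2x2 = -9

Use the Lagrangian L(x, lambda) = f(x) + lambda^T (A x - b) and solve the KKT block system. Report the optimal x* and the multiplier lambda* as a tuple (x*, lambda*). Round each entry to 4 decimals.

Form the Lagrangian:
  L(x, lambda) = (1/2) x^T Q x + c^T x + lambda^T (A x - b)
Stationarity (grad_x L = 0): Q x + c + A^T lambda = 0.
Primal feasibility: A x = b.

This gives the KKT block system:
  [ Q   A^T ] [ x     ]   [-c ]
  [ A    0  ] [ lambda ] = [ b ]

Solving the linear system:
  x*      = (1.2769, -2.5846)
  lambda* = (5.6)
  f(x*)   = 23.8769

x* = (1.2769, -2.5846), lambda* = (5.6)


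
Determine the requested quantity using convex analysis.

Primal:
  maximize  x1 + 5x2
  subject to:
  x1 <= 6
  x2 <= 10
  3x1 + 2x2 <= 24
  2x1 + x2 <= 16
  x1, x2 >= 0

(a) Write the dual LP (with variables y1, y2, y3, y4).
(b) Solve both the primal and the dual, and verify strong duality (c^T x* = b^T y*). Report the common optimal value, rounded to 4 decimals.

The standard primal-dual pair for 'max c^T x s.t. A x <= b, x >= 0' is:
  Dual:  min b^T y  s.t.  A^T y >= c,  y >= 0.

So the dual LP is:
  minimize  6y1 + 10y2 + 24y3 + 16y4
  subject to:
    y1 + 3y3 + 2y4 >= 1
    y2 + 2y3 + y4 >= 5
    y1, y2, y3, y4 >= 0

Solving the primal: x* = (1.3333, 10).
  primal value c^T x* = 51.3333.
Solving the dual: y* = (0, 4.3333, 0.3333, 0).
  dual value b^T y* = 51.3333.
Strong duality: c^T x* = b^T y*. Confirmed.

51.3333


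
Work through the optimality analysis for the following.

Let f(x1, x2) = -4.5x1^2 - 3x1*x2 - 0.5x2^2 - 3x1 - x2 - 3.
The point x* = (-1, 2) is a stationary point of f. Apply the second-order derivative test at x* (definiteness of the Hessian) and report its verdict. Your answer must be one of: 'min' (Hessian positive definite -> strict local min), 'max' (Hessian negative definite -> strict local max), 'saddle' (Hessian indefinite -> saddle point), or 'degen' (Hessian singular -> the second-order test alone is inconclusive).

Compute the Hessian H = grad^2 f:
  H = [[-9, -3], [-3, -1]]
Verify stationarity: grad f(x*) = H x* + g = (0, 0).
Eigenvalues of H: -10, 0.
H has a zero eigenvalue (singular; negative semidefinite but not definite), so H is neither positive definite, negative definite, nor indefinite. The second-order test alone is inconclusive -> degen.
(Indeed, f is constant along the null direction of H through x*, so x* is not a strict local extremum.)

degen


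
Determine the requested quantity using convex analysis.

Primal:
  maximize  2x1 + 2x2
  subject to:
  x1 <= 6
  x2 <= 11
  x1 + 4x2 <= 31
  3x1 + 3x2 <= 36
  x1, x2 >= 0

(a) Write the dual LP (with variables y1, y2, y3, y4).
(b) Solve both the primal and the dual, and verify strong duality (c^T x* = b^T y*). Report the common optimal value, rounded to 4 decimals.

The standard primal-dual pair for 'max c^T x s.t. A x <= b, x >= 0' is:
  Dual:  min b^T y  s.t.  A^T y >= c,  y >= 0.

So the dual LP is:
  minimize  6y1 + 11y2 + 31y3 + 36y4
  subject to:
    y1 + y3 + 3y4 >= 2
    y2 + 4y3 + 3y4 >= 2
    y1, y2, y3, y4 >= 0

Solving the primal: x* = (6, 6).
  primal value c^T x* = 24.
Solving the dual: y* = (0, 0, 0, 0.6667).
  dual value b^T y* = 24.
Strong duality: c^T x* = b^T y*. Confirmed.

24


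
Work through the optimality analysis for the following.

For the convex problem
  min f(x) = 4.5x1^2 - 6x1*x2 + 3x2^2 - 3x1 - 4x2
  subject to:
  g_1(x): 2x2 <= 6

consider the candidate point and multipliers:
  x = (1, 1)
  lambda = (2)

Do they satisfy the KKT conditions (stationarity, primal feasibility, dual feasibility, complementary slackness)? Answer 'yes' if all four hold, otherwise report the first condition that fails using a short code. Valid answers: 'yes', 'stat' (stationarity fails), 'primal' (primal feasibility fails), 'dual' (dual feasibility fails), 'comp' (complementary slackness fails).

Gradient of f: grad f(x) = Q x + c = (0, -4)
Constraint values g_i(x) = a_i^T x - b_i:
  g_1((1, 1)) = -4
Stationarity residual: grad f(x) + sum_i lambda_i a_i = (0, 0)
  -> stationarity OK
Primal feasibility (all g_i <= 0): OK
Dual feasibility (all lambda_i >= 0): OK
Complementary slackness (lambda_i * g_i(x) = 0 for all i): FAILS

Verdict: the first failing condition is complementary_slackness -> comp.

comp


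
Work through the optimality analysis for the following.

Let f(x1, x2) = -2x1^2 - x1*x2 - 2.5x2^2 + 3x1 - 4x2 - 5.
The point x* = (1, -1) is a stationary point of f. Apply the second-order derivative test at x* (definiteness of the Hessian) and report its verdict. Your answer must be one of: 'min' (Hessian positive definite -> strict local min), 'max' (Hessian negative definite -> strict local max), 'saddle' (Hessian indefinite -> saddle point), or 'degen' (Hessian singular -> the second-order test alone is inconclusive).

Compute the Hessian H = grad^2 f:
  H = [[-4, -1], [-1, -5]]
Verify stationarity: grad f(x*) = H x* + g = (0, 0).
Eigenvalues of H: -5.618, -3.382.
Both eigenvalues < 0, so H is negative definite -> x* is a strict local max.

max


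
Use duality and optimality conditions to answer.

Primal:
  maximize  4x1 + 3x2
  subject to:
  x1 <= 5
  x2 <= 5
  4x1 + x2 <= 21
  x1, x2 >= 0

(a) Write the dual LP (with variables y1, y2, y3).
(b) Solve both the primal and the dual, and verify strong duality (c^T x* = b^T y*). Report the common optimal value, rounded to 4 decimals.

The standard primal-dual pair for 'max c^T x s.t. A x <= b, x >= 0' is:
  Dual:  min b^T y  s.t.  A^T y >= c,  y >= 0.

So the dual LP is:
  minimize  5y1 + 5y2 + 21y3
  subject to:
    y1 + 4y3 >= 4
    y2 + y3 >= 3
    y1, y2, y3 >= 0

Solving the primal: x* = (4, 5).
  primal value c^T x* = 31.
Solving the dual: y* = (0, 2, 1).
  dual value b^T y* = 31.
Strong duality: c^T x* = b^T y*. Confirmed.

31


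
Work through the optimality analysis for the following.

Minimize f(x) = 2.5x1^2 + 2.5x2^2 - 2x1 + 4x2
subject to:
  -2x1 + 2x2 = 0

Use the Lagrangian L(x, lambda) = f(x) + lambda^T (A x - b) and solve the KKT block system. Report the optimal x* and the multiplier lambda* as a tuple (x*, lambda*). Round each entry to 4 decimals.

Form the Lagrangian:
  L(x, lambda) = (1/2) x^T Q x + c^T x + lambda^T (A x - b)
Stationarity (grad_x L = 0): Q x + c + A^T lambda = 0.
Primal feasibility: A x = b.

This gives the KKT block system:
  [ Q   A^T ] [ x     ]   [-c ]
  [ A    0  ] [ lambda ] = [ b ]

Solving the linear system:
  x*      = (-0.2, -0.2)
  lambda* = (-1.5)
  f(x*)   = -0.2

x* = (-0.2, -0.2), lambda* = (-1.5)


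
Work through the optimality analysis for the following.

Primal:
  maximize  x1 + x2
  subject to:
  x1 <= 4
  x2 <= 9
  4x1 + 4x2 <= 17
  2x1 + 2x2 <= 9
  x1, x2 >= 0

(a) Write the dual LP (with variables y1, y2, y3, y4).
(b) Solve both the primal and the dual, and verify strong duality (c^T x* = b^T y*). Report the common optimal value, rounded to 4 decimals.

The standard primal-dual pair for 'max c^T x s.t. A x <= b, x >= 0' is:
  Dual:  min b^T y  s.t.  A^T y >= c,  y >= 0.

So the dual LP is:
  minimize  4y1 + 9y2 + 17y3 + 9y4
  subject to:
    y1 + 4y3 + 2y4 >= 1
    y2 + 4y3 + 2y4 >= 1
    y1, y2, y3, y4 >= 0

Solving the primal: x* = (0, 4.25).
  primal value c^T x* = 4.25.
Solving the dual: y* = (0, 0, 0.25, 0).
  dual value b^T y* = 4.25.
Strong duality: c^T x* = b^T y*. Confirmed.

4.25


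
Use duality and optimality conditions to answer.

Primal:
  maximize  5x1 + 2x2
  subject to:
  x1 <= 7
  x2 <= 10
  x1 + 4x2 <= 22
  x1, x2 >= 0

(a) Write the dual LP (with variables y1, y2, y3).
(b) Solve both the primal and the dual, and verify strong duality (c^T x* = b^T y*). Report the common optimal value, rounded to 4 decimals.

The standard primal-dual pair for 'max c^T x s.t. A x <= b, x >= 0' is:
  Dual:  min b^T y  s.t.  A^T y >= c,  y >= 0.

So the dual LP is:
  minimize  7y1 + 10y2 + 22y3
  subject to:
    y1 + y3 >= 5
    y2 + 4y3 >= 2
    y1, y2, y3 >= 0

Solving the primal: x* = (7, 3.75).
  primal value c^T x* = 42.5.
Solving the dual: y* = (4.5, 0, 0.5).
  dual value b^T y* = 42.5.
Strong duality: c^T x* = b^T y*. Confirmed.

42.5


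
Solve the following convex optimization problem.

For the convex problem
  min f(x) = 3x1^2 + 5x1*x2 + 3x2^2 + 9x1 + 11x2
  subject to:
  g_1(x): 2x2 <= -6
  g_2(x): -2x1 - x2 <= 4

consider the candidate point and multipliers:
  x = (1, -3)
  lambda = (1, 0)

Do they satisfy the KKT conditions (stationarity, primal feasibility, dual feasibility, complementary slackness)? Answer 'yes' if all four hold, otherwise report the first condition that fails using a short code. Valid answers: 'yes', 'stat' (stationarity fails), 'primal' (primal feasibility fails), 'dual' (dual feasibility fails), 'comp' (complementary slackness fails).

Gradient of f: grad f(x) = Q x + c = (0, -2)
Constraint values g_i(x) = a_i^T x - b_i:
  g_1((1, -3)) = 0
  g_2((1, -3)) = -3
Stationarity residual: grad f(x) + sum_i lambda_i a_i = (0, 0)
  -> stationarity OK
Primal feasibility (all g_i <= 0): OK
Dual feasibility (all lambda_i >= 0): OK
Complementary slackness (lambda_i * g_i(x) = 0 for all i): OK

Verdict: yes, KKT holds.

yes


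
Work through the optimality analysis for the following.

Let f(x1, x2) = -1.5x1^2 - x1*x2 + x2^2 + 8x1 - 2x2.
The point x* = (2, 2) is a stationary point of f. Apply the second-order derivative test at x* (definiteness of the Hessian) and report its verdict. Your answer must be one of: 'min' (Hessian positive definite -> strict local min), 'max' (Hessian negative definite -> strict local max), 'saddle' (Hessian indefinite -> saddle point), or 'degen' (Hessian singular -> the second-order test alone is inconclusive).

Compute the Hessian H = grad^2 f:
  H = [[-3, -1], [-1, 2]]
Verify stationarity: grad f(x*) = H x* + g = (0, 0).
Eigenvalues of H: -3.1926, 2.1926.
Eigenvalues have mixed signs, so H is indefinite -> x* is a saddle point.

saddle


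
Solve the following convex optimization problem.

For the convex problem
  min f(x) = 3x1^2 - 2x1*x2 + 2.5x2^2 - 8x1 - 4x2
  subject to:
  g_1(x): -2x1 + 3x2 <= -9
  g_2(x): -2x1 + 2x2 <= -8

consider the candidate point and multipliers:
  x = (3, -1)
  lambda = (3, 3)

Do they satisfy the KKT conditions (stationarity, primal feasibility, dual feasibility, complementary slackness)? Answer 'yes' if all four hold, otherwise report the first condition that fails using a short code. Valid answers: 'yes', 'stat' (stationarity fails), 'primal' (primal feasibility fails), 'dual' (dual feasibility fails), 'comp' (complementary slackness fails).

Gradient of f: grad f(x) = Q x + c = (12, -15)
Constraint values g_i(x) = a_i^T x - b_i:
  g_1((3, -1)) = 0
  g_2((3, -1)) = 0
Stationarity residual: grad f(x) + sum_i lambda_i a_i = (0, 0)
  -> stationarity OK
Primal feasibility (all g_i <= 0): OK
Dual feasibility (all lambda_i >= 0): OK
Complementary slackness (lambda_i * g_i(x) = 0 for all i): OK

Verdict: yes, KKT holds.

yes


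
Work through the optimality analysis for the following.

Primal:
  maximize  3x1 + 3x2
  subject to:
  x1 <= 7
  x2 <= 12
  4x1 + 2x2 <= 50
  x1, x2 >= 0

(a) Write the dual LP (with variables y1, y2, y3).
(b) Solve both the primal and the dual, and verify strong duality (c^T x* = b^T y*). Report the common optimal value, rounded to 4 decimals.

The standard primal-dual pair for 'max c^T x s.t. A x <= b, x >= 0' is:
  Dual:  min b^T y  s.t.  A^T y >= c,  y >= 0.

So the dual LP is:
  minimize  7y1 + 12y2 + 50y3
  subject to:
    y1 + 4y3 >= 3
    y2 + 2y3 >= 3
    y1, y2, y3 >= 0

Solving the primal: x* = (6.5, 12).
  primal value c^T x* = 55.5.
Solving the dual: y* = (0, 1.5, 0.75).
  dual value b^T y* = 55.5.
Strong duality: c^T x* = b^T y*. Confirmed.

55.5


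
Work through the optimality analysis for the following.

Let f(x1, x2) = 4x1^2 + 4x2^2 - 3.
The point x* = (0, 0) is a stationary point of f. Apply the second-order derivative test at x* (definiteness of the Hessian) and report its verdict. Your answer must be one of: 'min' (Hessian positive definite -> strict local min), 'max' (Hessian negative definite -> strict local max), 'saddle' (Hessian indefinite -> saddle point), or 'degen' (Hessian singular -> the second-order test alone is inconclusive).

Compute the Hessian H = grad^2 f:
  H = [[8, 0], [0, 8]]
Verify stationarity: grad f(x*) = H x* + g = (0, 0).
Eigenvalues of H: 8, 8.
Both eigenvalues > 0, so H is positive definite -> x* is a strict local min.

min


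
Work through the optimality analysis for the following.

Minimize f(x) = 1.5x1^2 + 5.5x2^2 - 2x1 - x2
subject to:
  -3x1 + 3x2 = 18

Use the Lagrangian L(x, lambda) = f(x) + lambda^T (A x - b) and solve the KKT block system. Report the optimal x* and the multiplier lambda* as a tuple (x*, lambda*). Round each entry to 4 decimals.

Form the Lagrangian:
  L(x, lambda) = (1/2) x^T Q x + c^T x + lambda^T (A x - b)
Stationarity (grad_x L = 0): Q x + c + A^T lambda = 0.
Primal feasibility: A x = b.

This gives the KKT block system:
  [ Q   A^T ] [ x     ]   [-c ]
  [ A    0  ] [ lambda ] = [ b ]

Solving the linear system:
  x*      = (-4.5, 1.5)
  lambda* = (-5.1667)
  f(x*)   = 50.25

x* = (-4.5, 1.5), lambda* = (-5.1667)


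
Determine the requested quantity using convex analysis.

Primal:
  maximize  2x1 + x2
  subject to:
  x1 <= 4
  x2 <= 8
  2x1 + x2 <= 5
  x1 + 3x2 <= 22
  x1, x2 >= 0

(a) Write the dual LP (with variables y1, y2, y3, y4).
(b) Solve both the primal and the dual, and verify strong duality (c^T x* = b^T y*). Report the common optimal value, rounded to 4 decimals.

The standard primal-dual pair for 'max c^T x s.t. A x <= b, x >= 0' is:
  Dual:  min b^T y  s.t.  A^T y >= c,  y >= 0.

So the dual LP is:
  minimize  4y1 + 8y2 + 5y3 + 22y4
  subject to:
    y1 + 2y3 + y4 >= 2
    y2 + y3 + 3y4 >= 1
    y1, y2, y3, y4 >= 0

Solving the primal: x* = (2.5, 0).
  primal value c^T x* = 5.
Solving the dual: y* = (0, 0, 1, 0).
  dual value b^T y* = 5.
Strong duality: c^T x* = b^T y*. Confirmed.

5


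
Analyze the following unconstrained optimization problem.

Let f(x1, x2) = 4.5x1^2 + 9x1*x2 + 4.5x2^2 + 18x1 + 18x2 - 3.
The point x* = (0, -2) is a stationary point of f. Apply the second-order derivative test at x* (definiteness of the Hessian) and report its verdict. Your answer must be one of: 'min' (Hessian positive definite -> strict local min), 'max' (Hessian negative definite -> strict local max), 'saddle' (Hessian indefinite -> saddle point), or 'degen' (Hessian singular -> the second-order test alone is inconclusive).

Compute the Hessian H = grad^2 f:
  H = [[9, 9], [9, 9]]
Verify stationarity: grad f(x*) = H x* + g = (0, 0).
Eigenvalues of H: 0, 18.
H has a zero eigenvalue (singular; positive semidefinite but not definite), so H is neither positive definite, negative definite, nor indefinite. The second-order test alone is inconclusive -> degen.
(Indeed, f is constant along the null direction of H through x*, so x* is not a strict local extremum.)

degen


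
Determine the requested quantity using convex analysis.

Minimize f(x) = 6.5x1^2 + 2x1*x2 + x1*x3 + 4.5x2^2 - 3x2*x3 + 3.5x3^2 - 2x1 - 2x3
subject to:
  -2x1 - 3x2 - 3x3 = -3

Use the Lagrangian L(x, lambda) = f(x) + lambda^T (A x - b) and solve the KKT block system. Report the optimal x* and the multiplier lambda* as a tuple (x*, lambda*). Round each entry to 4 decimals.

Form the Lagrangian:
  L(x, lambda) = (1/2) x^T Q x + c^T x + lambda^T (A x - b)
Stationarity (grad_x L = 0): Q x + c + A^T lambda = 0.
Primal feasibility: A x = b.

This gives the KKT block system:
  [ Q   A^T ] [ x     ]   [-c ]
  [ A    0  ] [ lambda ] = [ b ]

Solving the linear system:
  x*      = (0.1277, 0.3191, 0.5957)
  lambda* = (0.4468)
  f(x*)   = -0.0532

x* = (0.1277, 0.3191, 0.5957), lambda* = (0.4468)


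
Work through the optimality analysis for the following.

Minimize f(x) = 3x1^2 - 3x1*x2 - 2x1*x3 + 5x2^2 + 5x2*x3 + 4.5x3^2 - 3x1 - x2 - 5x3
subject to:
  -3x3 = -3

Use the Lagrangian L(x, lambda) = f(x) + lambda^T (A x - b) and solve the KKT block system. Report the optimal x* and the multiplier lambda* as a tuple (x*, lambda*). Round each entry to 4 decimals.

Form the Lagrangian:
  L(x, lambda) = (1/2) x^T Q x + c^T x + lambda^T (A x - b)
Stationarity (grad_x L = 0): Q x + c + A^T lambda = 0.
Primal feasibility: A x = b.

This gives the KKT block system:
  [ Q   A^T ] [ x     ]   [-c ]
  [ A    0  ] [ lambda ] = [ b ]

Solving the linear system:
  x*      = (0.7451, -0.1765, 1)
  lambda* = (0.5425)
  f(x*)   = -2.7157

x* = (0.7451, -0.1765, 1), lambda* = (0.5425)


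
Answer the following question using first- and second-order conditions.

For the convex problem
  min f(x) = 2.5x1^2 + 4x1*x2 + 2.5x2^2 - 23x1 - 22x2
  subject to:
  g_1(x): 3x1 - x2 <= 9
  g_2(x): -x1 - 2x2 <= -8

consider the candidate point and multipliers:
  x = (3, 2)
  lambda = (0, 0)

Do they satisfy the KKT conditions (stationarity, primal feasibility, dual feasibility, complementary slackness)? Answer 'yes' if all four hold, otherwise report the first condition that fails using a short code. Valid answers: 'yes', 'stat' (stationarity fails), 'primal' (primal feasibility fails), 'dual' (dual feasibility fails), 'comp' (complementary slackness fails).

Gradient of f: grad f(x) = Q x + c = (0, 0)
Constraint values g_i(x) = a_i^T x - b_i:
  g_1((3, 2)) = -2
  g_2((3, 2)) = 1
Stationarity residual: grad f(x) + sum_i lambda_i a_i = (0, 0)
  -> stationarity OK
Primal feasibility (all g_i <= 0): FAILS
Dual feasibility (all lambda_i >= 0): OK
Complementary slackness (lambda_i * g_i(x) = 0 for all i): OK

Verdict: the first failing condition is primal_feasibility -> primal.

primal


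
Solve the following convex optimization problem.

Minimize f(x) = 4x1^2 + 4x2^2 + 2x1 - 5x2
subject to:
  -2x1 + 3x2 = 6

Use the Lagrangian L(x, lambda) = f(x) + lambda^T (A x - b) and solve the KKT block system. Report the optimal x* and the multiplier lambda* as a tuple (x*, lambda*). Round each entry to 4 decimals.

Form the Lagrangian:
  L(x, lambda) = (1/2) x^T Q x + c^T x + lambda^T (A x - b)
Stationarity (grad_x L = 0): Q x + c + A^T lambda = 0.
Primal feasibility: A x = b.

This gives the KKT block system:
  [ Q   A^T ] [ x     ]   [-c ]
  [ A    0  ] [ lambda ] = [ b ]

Solving the linear system:
  x*      = (-0.8077, 1.4615)
  lambda* = (-2.2308)
  f(x*)   = 2.2308

x* = (-0.8077, 1.4615), lambda* = (-2.2308)


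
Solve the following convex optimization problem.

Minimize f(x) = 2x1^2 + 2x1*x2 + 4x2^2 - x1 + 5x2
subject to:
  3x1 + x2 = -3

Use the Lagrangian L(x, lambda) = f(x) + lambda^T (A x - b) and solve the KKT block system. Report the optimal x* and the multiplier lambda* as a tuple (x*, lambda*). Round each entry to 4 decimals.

Form the Lagrangian:
  L(x, lambda) = (1/2) x^T Q x + c^T x + lambda^T (A x - b)
Stationarity (grad_x L = 0): Q x + c + A^T lambda = 0.
Primal feasibility: A x = b.

This gives the KKT block system:
  [ Q   A^T ] [ x     ]   [-c ]
  [ A    0  ] [ lambda ] = [ b ]

Solving the linear system:
  x*      = (-0.7813, -0.6562)
  lambda* = (1.8125)
  f(x*)   = 1.4688

x* = (-0.7813, -0.6562), lambda* = (1.8125)


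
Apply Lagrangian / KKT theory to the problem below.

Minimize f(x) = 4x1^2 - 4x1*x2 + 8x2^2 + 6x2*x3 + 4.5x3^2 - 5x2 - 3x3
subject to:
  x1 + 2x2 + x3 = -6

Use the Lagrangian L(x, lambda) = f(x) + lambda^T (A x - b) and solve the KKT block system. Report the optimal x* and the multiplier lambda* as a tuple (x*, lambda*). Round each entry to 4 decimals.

Form the Lagrangian:
  L(x, lambda) = (1/2) x^T Q x + c^T x + lambda^T (A x - b)
Stationarity (grad_x L = 0): Q x + c + A^T lambda = 0.
Primal feasibility: A x = b.

This gives the KKT block system:
  [ Q   A^T ] [ x     ]   [-c ]
  [ A    0  ] [ lambda ] = [ b ]

Solving the linear system:
  x*      = (-2.4563, -1.9053, 0.267)
  lambda* = (12.0291)
  f(x*)   = 40.4502

x* = (-2.4563, -1.9053, 0.267), lambda* = (12.0291)


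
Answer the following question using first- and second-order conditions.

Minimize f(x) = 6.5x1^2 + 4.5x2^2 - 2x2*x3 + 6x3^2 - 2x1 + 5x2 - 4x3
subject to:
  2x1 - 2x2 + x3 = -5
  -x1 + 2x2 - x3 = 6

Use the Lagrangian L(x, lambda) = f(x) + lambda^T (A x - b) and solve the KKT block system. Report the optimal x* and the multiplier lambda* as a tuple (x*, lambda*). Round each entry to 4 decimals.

Form the Lagrangian:
  L(x, lambda) = (1/2) x^T Q x + c^T x + lambda^T (A x - b)
Stationarity (grad_x L = 0): Q x + c + A^T lambda = 0.
Primal feasibility: A x = b.

This gives the KKT block system:
  [ Q   A^T ] [ x     ]   [-c ]
  [ A    0  ] [ lambda ] = [ b ]

Solving the linear system:
  x*      = (1, 3.2041, -0.5918)
  lambda* = (-28.5102, -46.0204)
  f(x*)   = 74.9796

x* = (1, 3.2041, -0.5918), lambda* = (-28.5102, -46.0204)
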